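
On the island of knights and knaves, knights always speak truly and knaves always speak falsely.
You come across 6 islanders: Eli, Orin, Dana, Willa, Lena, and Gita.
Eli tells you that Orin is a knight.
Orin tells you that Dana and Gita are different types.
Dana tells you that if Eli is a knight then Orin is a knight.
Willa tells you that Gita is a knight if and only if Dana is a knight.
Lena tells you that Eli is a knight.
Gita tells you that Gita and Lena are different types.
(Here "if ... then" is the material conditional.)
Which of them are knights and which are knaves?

Eli is a knave, Orin is a knave, Dana is a knight, Willa is a knight, Lena is a knave, and Gita is a knight.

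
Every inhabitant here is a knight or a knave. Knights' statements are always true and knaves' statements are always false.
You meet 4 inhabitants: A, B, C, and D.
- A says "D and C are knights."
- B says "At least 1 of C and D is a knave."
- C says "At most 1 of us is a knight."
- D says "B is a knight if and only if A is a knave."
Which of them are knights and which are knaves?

Suppose A is a knight. Then A's statement "D and C are knights" would have to be true. Checking the 8 ways to assign the others, none is consistent with every speaker.
(For instance, with B=knight, C=knave, D=knight, A's claim "D and C are knights" comes out false where it would need to be true.)
So A must be a knave, making "D and C are knights" false. Taking A=knave, B=knight, C=knave, D=knight, each remaining statement checks out:
  B (knight): "at least 1 of C and D is a knave" — true. ✓
  C (knave): "at most 1 of us is a knight" — false. ✓
  D (knight): "B is a knight if and only if A is a knave" — true. ✓
This is the unique consistent assignment.

A is a knave, B is a knight, C is a knave, and D is a knight.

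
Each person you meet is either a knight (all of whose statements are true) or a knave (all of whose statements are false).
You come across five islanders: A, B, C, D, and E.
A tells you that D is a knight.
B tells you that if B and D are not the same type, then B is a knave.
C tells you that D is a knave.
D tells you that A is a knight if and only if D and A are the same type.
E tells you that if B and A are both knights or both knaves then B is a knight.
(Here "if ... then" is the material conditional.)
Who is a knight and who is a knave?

A is a knight, B is a knight, C is a knave, D is a knight, and E is a knight.

Suppose A is a knave. Then A's statement "D is a knight" would have to be false. Checking the 16 ways to assign the others, none is consistent with every speaker.
(For instance, with B=knight, C=knave, D=knight, E=knight, A's claim "D is a knight" comes out true where it would need to be false.)
So A must be a knight, making "D is a knight" true. Taking A=knight, B=knight, C=knave, D=knight, E=knight, each remaining statement checks out:
  B (knight): "if B and D are not the same type, then B is a knave" — true. ✓
  C (knave): "D is a knave" — false. ✓
  D (knight): "A is a knight if and only if D and A are the same type" — true. ✓
  E (knight): "if B and A are both knights or both knaves then B is a knight" — true. ✓
This is the unique consistent assignment.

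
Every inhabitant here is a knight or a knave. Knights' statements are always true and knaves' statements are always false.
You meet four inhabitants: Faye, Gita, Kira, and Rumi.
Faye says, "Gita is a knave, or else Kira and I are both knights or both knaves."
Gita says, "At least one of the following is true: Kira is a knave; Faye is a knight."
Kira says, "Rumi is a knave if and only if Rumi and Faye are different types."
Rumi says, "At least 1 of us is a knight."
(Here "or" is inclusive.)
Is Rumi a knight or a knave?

Rumi is a knight.

Consistent assignments: {Faye=knight, Gita=knight, Kira=knight, Rumi=knight}
In every consistent assignment, Rumi is a knight.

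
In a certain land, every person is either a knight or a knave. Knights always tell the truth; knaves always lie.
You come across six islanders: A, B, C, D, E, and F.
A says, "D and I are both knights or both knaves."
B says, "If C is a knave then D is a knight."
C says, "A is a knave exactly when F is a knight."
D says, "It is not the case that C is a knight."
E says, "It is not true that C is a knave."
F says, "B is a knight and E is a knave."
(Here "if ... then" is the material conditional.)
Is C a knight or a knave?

C is a knave.

Consistent assignments: {A=knight, B=knight, C=knave, D=knight, E=knave, F=knight}
In every consistent assignment, C is a knave.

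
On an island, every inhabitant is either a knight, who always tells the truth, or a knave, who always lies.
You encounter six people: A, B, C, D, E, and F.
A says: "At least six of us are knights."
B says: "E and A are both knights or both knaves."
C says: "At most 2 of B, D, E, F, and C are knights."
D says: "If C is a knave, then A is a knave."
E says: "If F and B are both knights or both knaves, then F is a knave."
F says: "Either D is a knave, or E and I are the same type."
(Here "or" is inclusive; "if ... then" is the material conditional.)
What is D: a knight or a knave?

D is a knight.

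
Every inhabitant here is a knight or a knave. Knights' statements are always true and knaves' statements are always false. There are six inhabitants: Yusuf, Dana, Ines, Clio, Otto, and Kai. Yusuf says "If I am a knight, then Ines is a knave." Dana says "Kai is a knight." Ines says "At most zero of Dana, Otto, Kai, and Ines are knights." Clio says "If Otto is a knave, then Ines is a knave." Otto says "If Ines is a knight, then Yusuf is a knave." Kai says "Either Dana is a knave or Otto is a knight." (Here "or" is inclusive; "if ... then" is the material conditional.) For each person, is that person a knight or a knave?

As a knight, Yusuf's statement "if I am a knight, then Ines is a knave" should be True; it is.
As a knight, Dana's statement "Kai is a knight" should be True; it is.
Ines is a knave, and the claim "at most zero of Dana, Otto, Kai, and Ines are knights" is indeed False.
As a knight, Clio's statement "if Otto is a knave, then Ines is a knave" should be True; it is.
Otto is a knight, and the claim "if Ines is a knight, then Yusuf is a knave" is indeed True.
As a knight, Kai's statement "either Dana is a knave or Otto is a knight" should be True; it is.

Yusuf is a knight, Dana is a knight, Ines is a knave, Clio is a knight, Otto is a knight, and Kai is a knight.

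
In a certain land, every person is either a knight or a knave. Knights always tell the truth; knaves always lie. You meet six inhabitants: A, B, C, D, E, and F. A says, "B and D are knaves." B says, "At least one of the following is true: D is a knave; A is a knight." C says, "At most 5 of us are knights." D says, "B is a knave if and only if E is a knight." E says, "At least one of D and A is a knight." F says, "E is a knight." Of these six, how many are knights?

The unique consistent assignment is A=knave, B=knave, C=knight, D=knight, E=knight, F=knight.
That has 4 knights.

4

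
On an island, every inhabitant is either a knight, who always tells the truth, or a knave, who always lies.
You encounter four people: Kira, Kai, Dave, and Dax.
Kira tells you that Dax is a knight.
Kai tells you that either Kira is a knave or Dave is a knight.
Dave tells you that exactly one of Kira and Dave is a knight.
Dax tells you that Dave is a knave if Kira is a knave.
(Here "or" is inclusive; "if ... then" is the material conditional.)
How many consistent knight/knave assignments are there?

Consistent assignments:
  Kira=knave, Kai=knight, Dave=knight, Dax=knave

1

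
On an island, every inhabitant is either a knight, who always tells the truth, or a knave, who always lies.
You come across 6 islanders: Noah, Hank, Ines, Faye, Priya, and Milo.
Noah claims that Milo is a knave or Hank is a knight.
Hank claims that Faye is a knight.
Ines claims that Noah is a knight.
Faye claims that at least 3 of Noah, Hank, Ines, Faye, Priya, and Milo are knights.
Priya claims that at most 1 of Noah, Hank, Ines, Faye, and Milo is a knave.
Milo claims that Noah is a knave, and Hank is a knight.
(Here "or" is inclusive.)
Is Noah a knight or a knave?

Consistent assignments: {Noah=knight, Hank=knight, Ines=knight, Faye=knight, Priya=knight, Milo=knave}; {Noah=knight, Hank=knave, Ines=knight, Faye=knave, Priya=knave, Milo=knave}
In every consistent assignment, Noah is a knight.

Noah is a knight.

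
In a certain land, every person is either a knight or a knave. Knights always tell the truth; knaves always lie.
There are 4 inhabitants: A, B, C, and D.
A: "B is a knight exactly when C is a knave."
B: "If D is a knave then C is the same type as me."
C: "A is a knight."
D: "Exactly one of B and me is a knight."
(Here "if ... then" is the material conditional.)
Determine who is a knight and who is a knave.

A is a knight, and the claim "B is a knight exactly when C is a knave" is indeed true.
B is a knave, so "if D is a knave then C is the same type as me" must be false — and it is.
C is a knight, so "A is a knight" must be true — and it is.
Since D is a knave, "exactly one of B and me is a knight" needs to be false, which holds.

A is a knight, B is a knave, C is a knight, and D is a knave.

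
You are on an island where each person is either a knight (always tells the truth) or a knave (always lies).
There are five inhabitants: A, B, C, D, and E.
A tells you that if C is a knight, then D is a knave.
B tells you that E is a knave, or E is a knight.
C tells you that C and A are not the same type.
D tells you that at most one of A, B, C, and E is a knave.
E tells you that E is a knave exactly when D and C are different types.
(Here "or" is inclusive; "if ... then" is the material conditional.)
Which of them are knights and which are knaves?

A is a knave, B is a knight, C is a knight, D is a knight, and E is a knight.

A (knave): "if C is a knight, then D is a knave" — False. ✓
Since B is a knight, "E is a knave, or E is a knight" needs to be true, which holds.
C is a knight; "C and A are not the same type" is true, as required.
D (knight): "at most one of A, B, C, and E is a knave" — true. ✓
E is a knight, and the claim "E is a knave exactly when D and C are different types" is indeed true.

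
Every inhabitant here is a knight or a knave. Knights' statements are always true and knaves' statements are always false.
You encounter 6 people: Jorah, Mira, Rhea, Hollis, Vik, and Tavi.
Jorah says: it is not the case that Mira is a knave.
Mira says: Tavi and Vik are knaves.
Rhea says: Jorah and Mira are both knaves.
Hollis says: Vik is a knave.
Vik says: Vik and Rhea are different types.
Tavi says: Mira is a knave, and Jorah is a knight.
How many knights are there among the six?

3

The unique consistent assignment is Jorah=knight, Mira=knight, Rhea=knave, Hollis=knight, Vik=knave, Tavi=knave.
That has 3 knights.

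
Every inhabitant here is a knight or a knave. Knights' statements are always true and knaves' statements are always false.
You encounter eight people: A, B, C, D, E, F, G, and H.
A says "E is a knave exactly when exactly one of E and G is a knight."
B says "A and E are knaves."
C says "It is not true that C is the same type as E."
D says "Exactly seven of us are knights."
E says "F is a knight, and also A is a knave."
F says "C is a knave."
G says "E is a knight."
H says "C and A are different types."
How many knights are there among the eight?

The unique consistent assignment is A=knave, B=knight, C=knight, D=knave, E=knave, F=knave, G=knave, H=knight.
That has 3 knights.

3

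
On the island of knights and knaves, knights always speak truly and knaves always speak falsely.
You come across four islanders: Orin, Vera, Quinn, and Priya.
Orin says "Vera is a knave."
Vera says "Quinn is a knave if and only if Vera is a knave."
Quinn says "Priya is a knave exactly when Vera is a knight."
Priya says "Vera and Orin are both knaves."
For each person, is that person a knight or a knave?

Suppose Orin is a knight. Then Orin's statement "Vera is a knave" would have to be true. Checking the 8 ways to assign the others, none is consistent with every speaker.
(For instance, with Vera=knight, Quinn=knight, Priya=knave, Orin's claim "Vera is a knave" comes out false where it would need to be true.)
So Orin must be a knave, making "Vera is a knave" false. Taking Orin=knave, Vera=knight, Quinn=knight, Priya=knave, each remaining statement checks out:
  Vera (knight): "Quinn is a knave if and only if Vera is a knave" — true. ✓
  Quinn (knight): "Priya is a knave exactly when Vera is a knight" — true. ✓
  Priya (knave): "Vera and Orin are both knaves" — false. ✓
This is the unique consistent assignment.

Knights: Vera and Quinn. Knaves: Orin and Priya.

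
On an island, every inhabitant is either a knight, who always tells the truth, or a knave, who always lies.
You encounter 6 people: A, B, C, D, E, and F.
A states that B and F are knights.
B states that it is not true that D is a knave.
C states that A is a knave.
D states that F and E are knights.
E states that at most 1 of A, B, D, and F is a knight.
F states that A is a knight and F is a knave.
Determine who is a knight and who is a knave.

Knights: C and E. Knaves: A, B, D, and F.

A (knave): "B and F are knights" — false. ✓
B is a knave, so "it is not true that D is a knave" must be false — and it is.
C is a knight, so "A is a knave" must be true — and it is.
D (knave): "F and E are knights" — false. ✓
Since E is a knight, "at most 1 of A, B, D, and F is a knight" needs to be true, which holds.
F is a knave, and the claim "A is a knight and F is a knave" is indeed false.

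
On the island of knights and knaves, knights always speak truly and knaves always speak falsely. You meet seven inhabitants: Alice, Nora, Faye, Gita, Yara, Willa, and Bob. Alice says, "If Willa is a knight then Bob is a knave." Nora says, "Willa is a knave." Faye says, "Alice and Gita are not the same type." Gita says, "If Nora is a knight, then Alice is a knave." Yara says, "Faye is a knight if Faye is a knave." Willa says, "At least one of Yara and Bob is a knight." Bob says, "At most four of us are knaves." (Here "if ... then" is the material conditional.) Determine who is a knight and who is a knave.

Since Alice is a knave, "if Willa is a knight then Bob is a knave" needs to be False, which holds.
Since Nora is a knave, "Willa is a knave" needs to be False, which holds.
Faye is a knight, and the claim "Alice and Gita are not the same type" is indeed true.
As a knight, Gita's statement "if Nora is a knight, then Alice is a knave" should be true; it is.
As a knight, Yara's statement "Faye is a knight if Faye is a knave" should be true; it is.
Willa is a knight, so "at least one of Yara and Bob is a knight" must be true — and it is.
Bob (knight): "at most four of us are knaves" — true. ✓

Knights: Faye, Gita, Yara, Willa, and Bob. Knaves: Alice and Nora.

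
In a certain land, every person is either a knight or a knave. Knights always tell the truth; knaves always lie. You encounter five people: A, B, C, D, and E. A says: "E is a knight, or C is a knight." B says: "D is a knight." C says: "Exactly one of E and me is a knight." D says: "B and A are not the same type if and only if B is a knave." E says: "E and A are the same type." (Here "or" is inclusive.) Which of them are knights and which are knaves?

Knights: A, B, C, and D. Knaves: E.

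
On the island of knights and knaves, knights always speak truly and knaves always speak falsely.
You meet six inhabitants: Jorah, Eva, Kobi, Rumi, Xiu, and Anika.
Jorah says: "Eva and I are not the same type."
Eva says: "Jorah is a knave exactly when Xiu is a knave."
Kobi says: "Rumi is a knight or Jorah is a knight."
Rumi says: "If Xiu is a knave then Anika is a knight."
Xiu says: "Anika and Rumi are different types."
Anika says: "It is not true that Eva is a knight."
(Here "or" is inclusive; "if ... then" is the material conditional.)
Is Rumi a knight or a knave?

Rumi is a knight.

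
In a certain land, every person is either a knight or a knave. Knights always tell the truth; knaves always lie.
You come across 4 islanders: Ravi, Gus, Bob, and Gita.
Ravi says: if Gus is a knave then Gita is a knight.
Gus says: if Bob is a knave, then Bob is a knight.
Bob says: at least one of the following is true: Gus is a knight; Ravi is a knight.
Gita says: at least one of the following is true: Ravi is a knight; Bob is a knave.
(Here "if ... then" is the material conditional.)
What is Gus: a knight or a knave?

Gus is a knight.

Consistent assignments: {Ravi=knight, Gus=knight, Bob=knight, Gita=knight}
In every consistent assignment, Gus is a knight.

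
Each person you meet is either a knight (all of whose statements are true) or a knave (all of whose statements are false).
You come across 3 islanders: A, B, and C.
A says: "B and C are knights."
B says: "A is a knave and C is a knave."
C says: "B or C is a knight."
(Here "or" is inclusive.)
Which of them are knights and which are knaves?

A is a knave, so "B and C are knights" must be false — and it is.
B (knave): "A is a knave and C is a knave" — false. ✓
Since C is a knight, "B or C is a knight" needs to be true, which holds.

A is a knave, B is a knave, and C is a knight.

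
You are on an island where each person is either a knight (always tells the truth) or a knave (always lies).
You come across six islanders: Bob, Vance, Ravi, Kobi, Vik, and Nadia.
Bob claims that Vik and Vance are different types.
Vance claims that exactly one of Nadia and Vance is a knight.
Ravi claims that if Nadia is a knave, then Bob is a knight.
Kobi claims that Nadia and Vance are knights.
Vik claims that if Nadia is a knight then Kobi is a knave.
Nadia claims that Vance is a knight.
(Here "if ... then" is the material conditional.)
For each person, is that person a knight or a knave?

Bob (knight): "Vik and Vance are different types" — True. ✓
Vance is a knave; "exactly one of Nadia and Vance is a knight" is false, as required.
Ravi is a knight, and the claim "if Nadia is a knave, then Bob is a knight" is indeed True.
Kobi is a knave, so "Nadia and Vance are knights" must be false — and it is.
Vik is a knight, and the claim "if Nadia is a knight then Kobi is a knave" is indeed True.
Nadia is a knave, and the claim "Vance is a knight" is indeed false.

Knights: Bob, Ravi, and Vik. Knaves: Vance, Kobi, and Nadia.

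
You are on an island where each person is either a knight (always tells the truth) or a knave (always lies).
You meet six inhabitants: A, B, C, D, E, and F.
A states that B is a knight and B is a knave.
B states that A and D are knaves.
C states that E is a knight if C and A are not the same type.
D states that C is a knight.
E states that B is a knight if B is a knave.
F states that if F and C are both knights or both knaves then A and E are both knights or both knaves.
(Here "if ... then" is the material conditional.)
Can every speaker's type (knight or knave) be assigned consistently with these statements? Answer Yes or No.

No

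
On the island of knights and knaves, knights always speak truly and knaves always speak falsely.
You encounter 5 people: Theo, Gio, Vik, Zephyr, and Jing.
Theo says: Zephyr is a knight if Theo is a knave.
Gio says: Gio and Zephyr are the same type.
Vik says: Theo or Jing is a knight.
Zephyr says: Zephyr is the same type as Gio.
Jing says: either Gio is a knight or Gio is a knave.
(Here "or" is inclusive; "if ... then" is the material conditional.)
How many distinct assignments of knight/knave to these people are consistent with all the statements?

1

Consistent assignments:
  Theo=knight, Gio=knight, Vik=knight, Zephyr=knight, Jing=knight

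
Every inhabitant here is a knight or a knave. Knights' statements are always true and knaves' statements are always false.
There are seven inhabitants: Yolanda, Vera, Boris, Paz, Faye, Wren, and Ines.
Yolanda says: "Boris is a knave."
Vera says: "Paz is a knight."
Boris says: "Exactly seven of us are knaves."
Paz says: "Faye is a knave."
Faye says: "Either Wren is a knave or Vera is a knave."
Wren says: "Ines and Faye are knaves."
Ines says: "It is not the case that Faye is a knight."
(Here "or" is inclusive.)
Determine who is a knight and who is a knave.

Yolanda is a knight, Vera is a knave, Boris is a knave, Paz is a knave, Faye is a knight, Wren is a knave, and Ines is a knave.

Yolanda is a knight, so "Boris is a knave" must be True — and it is.
Since Vera is a knave, "Paz is a knight" needs to be False, which holds.
As a knave, Boris's statement "exactly seven of us are knaves" should be False; it is.
Paz is a knave, so "Faye is a knave" must be False — and it is.
Faye is a knight, and the claim "either Wren is a knave or Vera is a knave" is indeed True.
Wren is a knave, so "Ines and Faye are knaves" must be False — and it is.
Ines is a knave, and the claim "it is not the case that Faye is a knight" is indeed False.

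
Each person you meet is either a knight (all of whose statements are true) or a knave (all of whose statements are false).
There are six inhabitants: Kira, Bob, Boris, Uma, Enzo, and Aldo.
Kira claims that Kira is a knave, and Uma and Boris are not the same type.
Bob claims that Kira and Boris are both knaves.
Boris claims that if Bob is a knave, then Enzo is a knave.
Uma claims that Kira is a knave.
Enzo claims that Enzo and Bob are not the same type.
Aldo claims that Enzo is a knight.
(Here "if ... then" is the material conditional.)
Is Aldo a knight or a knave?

Consistent assignments: {Kira=knave, Bob=knave, Boris=knight, Uma=knight, Enzo=knave, Aldo=knave}
In every consistent assignment, Aldo is a knave.

Aldo is a knave.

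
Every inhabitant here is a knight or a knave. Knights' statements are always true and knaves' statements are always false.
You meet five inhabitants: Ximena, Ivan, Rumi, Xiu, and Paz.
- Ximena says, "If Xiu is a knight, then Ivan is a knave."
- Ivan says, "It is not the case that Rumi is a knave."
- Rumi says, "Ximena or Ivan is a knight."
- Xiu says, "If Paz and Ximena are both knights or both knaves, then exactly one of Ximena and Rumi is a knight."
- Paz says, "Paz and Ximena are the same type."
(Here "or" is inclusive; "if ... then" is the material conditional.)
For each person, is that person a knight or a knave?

Ximena is a knight, Ivan is a knight, Rumi is a knight, Xiu is a knave, and Paz is a knight.

Suppose Ximena is a knave. Then Ximena's statement "if Xiu is a knight, then Ivan is a knave" would have to be false. Checking the 16 ways to assign the others, none is consistent with every speaker.
(For instance, with Ivan=knight, Rumi=knight, Xiu=knave, Paz=knight, Ximena's claim "if Xiu is a knight, then Ivan is a knave" comes out true where it would need to be false.)
So Ximena must be a knight, making "if Xiu is a knight, then Ivan is a knave" true. Taking Ximena=knight, Ivan=knight, Rumi=knight, Xiu=knave, Paz=knight, each remaining statement checks out:
  Ivan (knight): "it is not the case that Rumi is a knave" — true. ✓
  Rumi (knight): "Ximena or Ivan is a knight" — true. ✓
  Xiu (knave): "if Paz and Ximena are both knights or both knaves, then exactly one of Ximena and Rumi is a knight" — false. ✓
  Paz (knight): "Paz and Ximena are the same type" — true. ✓
This is the unique consistent assignment.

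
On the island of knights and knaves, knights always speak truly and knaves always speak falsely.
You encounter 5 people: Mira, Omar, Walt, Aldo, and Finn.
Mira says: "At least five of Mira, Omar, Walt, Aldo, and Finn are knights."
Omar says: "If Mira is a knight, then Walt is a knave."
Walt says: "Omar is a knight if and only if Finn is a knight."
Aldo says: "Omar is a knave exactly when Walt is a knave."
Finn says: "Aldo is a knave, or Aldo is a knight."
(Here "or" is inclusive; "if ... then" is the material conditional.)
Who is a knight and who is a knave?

Mira is a knave, Omar is a knight, Walt is a knight, Aldo is a knight, and Finn is a knight.

As a knave, Mira's statement "at least five of Mira, Omar, Walt, Aldo, and Finn are knights" should be False; it is.
Omar is a knight, so "if Mira is a knight, then Walt is a knave" must be true — and it is.
Walt (knight): "Omar is a knight if and only if Finn is a knight" — true. ✓
Aldo is a knight, and the claim "Omar is a knave exactly when Walt is a knave" is indeed true.
Finn is a knight, and the claim "Aldo is a knave, or Aldo is a knight" is indeed true.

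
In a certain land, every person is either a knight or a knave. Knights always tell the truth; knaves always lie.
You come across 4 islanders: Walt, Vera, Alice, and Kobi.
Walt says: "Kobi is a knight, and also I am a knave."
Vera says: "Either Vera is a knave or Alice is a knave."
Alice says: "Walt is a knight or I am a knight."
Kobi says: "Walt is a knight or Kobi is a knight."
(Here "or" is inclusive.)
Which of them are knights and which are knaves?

Knights: Vera. Knaves: Walt, Alice, and Kobi.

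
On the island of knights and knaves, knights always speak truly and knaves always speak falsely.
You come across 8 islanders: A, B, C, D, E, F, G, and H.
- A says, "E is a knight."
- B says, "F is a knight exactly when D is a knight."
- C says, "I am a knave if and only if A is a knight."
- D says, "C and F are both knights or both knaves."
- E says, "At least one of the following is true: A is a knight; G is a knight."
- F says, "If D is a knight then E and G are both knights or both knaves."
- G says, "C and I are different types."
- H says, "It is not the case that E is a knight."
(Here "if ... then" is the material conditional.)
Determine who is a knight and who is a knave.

Knights: F and H. Knaves: A, B, C, D, E, and G.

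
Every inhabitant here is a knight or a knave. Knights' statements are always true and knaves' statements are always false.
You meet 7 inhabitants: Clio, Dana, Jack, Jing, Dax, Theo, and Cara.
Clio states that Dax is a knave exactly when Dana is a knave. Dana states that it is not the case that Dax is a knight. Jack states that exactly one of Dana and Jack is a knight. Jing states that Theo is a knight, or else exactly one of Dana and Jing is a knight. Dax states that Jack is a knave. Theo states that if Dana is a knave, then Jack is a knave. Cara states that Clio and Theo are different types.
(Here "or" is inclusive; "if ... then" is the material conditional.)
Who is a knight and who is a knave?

Clio is a knave, Dana is a knave, Jack is a knave, Jing is a knight, Dax is a knight, Theo is a knight, and Cara is a knight.

Clio is a knave, and the claim "Dax is a knave exactly when Dana is a knave" is indeed false.
As a knave, Dana's statement "it is not the case that Dax is a knight" should be false; it is.
Jack is a knave; "exactly one of Dana and Jack is a knight" is false, as required.
Jing is a knight, so "Theo is a knight, or else exactly one of Dana and Jing is a knight" must be true — and it is.
As a knight, Dax's statement "Jack is a knave" should be true; it is.
As a knight, Theo's statement "if Dana is a knave, then Jack is a knave" should be true; it is.
Since Cara is a knight, "Clio and Theo are different types" needs to be true, which holds.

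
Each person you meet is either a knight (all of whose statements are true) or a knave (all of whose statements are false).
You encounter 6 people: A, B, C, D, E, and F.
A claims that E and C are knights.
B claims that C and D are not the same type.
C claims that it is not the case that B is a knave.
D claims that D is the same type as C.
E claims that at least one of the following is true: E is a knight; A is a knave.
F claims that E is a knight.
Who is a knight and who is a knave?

A is a knight, and the claim "E and C are knights" is indeed True.
B is a knight; "C and D are not the same type" is True, as required.
Since C is a knight, "it is not the case that B is a knave" needs to be True, which holds.
D is a knave, and the claim "D is the same type as C" is indeed False.
E is a knight, so "at least one of the following is true: E is a knight; A is a knave" must be True — and it is.
F (knight): "E is a knight" — True. ✓

A is a knight, B is a knight, C is a knight, D is a knave, E is a knight, and F is a knight.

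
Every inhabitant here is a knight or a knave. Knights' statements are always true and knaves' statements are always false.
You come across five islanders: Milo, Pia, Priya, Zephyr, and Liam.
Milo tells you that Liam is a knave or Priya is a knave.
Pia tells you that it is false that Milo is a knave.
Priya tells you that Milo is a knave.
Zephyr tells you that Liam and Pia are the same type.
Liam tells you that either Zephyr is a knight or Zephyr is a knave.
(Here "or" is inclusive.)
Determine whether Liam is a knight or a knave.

Liam is a knight.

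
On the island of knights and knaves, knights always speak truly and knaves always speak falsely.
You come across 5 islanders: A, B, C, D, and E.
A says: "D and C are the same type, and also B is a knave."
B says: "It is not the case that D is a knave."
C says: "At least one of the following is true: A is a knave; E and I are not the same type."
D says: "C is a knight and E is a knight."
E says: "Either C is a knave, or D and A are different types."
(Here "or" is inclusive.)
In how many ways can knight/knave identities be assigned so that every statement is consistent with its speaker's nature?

2

Consistent assignments:
  A=knave, B=knight, C=knight, D=knight, E=knight
  A=knave, B=knave, C=knight, D=knave, E=knave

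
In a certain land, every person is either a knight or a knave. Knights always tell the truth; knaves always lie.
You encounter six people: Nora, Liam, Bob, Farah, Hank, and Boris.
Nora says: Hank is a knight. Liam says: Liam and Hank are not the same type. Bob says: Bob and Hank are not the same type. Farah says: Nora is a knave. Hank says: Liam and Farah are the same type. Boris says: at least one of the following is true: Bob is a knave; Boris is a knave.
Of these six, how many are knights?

The unique consistent assignment is Nora=knave, Liam=knave, Bob=knave, Farah=knight, Hank=knave, Boris=knight.
That has 2 knights.

2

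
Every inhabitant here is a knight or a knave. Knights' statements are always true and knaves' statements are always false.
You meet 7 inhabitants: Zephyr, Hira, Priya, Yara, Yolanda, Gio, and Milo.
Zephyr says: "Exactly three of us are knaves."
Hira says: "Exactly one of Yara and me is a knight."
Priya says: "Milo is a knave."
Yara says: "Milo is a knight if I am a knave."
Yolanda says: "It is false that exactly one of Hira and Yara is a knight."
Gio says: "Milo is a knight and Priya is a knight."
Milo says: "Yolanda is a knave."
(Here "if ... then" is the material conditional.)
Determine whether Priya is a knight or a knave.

Consistent assignments: {Zephyr=knave, Hira=knave, Priya=knight, Yara=knave, Yolanda=knight, Gio=knave, Milo=knave}
In every consistent assignment, Priya is a knight.

Priya is a knight.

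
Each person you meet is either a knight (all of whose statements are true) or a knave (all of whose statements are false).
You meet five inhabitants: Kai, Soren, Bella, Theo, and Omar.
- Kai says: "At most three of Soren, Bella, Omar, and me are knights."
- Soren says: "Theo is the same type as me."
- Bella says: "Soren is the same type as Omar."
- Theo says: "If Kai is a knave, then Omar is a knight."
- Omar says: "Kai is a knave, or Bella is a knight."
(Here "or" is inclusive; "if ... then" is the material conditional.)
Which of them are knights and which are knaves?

Kai is a knight, Soren is a knight, Bella is a knave, Theo is a knight, and Omar is a knave.

Suppose Kai is a knave. Then Kai's statement "at most three of Soren, Bella, Omar, and me are knights" would have to be false. Checking the 16 ways to assign the others, none is consistent with every speaker.
(For instance, with Soren=knight, Bella=knave, Theo=knight, Omar=knave, Kai's claim "at most three of Soren, Bella, Omar, and me are knights" comes out true where it would need to be false.)
So Kai must be a knight, making "at most three of Soren, Bella, Omar, and me are knights" true. Taking Kai=knight, Soren=knight, Bella=knave, Theo=knight, Omar=knave, each remaining statement checks out:
  Soren (knight): "Theo is the same type as me" — true. ✓
  Bella (knave): "Soren is the same type as Omar" — false. ✓
  Theo (knight): "if Kai is a knave, then Omar is a knight" — true. ✓
  Omar (knave): "Kai is a knave, or Bella is a knight" — false. ✓
This is the unique consistent assignment.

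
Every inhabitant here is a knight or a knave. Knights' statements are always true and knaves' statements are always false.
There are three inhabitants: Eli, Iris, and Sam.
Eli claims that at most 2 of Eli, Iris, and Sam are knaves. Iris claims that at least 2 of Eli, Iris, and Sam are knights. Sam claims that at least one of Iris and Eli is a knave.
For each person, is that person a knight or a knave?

Eli is a knight, Iris is a knight, and Sam is a knave.

Eli is a knight; "at most 2 of Eli, Iris, and Sam are knaves" is true, as required.
Iris is a knight, so "at least 2 of Eli, Iris, and Sam are knights" must be true — and it is.
Sam is a knave; "at least one of Iris and Eli is a knave" is false, as required.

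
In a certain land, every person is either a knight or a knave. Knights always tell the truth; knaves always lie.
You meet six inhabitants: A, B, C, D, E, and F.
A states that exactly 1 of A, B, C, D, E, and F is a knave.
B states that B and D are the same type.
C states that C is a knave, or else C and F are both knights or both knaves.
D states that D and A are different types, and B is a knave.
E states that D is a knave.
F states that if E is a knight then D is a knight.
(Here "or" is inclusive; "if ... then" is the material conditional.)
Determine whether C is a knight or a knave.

C is a knight.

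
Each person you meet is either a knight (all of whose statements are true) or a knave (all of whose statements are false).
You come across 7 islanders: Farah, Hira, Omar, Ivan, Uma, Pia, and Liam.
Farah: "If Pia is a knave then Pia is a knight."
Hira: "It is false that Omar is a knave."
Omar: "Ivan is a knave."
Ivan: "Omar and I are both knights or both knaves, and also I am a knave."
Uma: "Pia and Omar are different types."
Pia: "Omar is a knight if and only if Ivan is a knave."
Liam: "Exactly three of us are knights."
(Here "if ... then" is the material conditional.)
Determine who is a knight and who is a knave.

Farah is a knight, so "if Pia is a knave then Pia is a knight" must be True — and it is.
Hira is a knight, so "it is false that Omar is a knave" must be True — and it is.
Omar is a knight; "Ivan is a knave" is True, as required.
Ivan (knave): "Omar and I are both knights or both knaves, and also I am a knave" — False. ✓
As a knave, Uma's statement "Pia and Omar are different types" should be False; it is.
Pia (knight): "Omar is a knight if and only if Ivan is a knave" — True. ✓
Since Liam is a knave, "exactly three of us are knights" needs to be False, which holds.

Knights: Farah, Hira, Omar, and Pia. Knaves: Ivan, Uma, and Liam.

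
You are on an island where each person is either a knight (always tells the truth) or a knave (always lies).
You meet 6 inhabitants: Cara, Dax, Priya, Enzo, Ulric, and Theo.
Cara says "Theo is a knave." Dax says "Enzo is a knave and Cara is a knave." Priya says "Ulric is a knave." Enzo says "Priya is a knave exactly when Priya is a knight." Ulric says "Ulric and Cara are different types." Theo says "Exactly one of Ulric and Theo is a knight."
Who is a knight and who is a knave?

Cara is a knave, Dax is a knight, Priya is a knight, Enzo is a knave, Ulric is a knave, and Theo is a knight.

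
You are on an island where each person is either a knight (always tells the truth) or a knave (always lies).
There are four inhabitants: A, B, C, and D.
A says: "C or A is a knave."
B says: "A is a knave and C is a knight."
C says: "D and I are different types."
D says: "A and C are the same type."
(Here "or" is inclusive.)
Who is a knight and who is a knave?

A is a knight, B is a knave, C is a knave, and D is a knave.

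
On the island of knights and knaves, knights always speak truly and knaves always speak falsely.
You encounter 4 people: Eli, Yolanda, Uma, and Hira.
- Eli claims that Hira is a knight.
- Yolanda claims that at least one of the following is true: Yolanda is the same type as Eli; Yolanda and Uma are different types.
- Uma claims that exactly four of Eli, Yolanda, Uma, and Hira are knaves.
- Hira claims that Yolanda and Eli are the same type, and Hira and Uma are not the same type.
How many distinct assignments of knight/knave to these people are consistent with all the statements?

2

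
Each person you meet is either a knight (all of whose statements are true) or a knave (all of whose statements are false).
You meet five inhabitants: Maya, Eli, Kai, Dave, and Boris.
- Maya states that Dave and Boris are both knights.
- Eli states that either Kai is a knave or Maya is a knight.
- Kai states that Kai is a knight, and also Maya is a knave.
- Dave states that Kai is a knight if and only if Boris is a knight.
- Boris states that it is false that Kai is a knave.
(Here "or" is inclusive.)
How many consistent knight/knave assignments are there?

1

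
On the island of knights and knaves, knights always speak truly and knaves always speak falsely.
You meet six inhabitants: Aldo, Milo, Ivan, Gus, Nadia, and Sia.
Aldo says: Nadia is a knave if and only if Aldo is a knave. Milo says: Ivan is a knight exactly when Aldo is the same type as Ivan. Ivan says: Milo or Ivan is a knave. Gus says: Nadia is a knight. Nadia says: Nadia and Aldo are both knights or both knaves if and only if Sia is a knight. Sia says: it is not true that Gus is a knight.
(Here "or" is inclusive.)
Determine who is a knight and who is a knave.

As a knave, Aldo's statement "Nadia is a knave if and only if Aldo is a knave" should be false; it is.
Milo (knave): "Ivan is a knight exactly when Aldo is the same type as Ivan" — false. ✓
Ivan (knight): "Milo or Ivan is a knave" — True. ✓
Gus is a knight, and the claim "Nadia is a knight" is indeed True.
Nadia is a knight, so "Nadia and Aldo are both knights or both knaves if and only if Sia is a knight" must be True — and it is.
As a knave, Sia's statement "it is not true that Gus is a knight" should be false; it is.

Knights: Ivan, Gus, and Nadia. Knaves: Aldo, Milo, and Sia.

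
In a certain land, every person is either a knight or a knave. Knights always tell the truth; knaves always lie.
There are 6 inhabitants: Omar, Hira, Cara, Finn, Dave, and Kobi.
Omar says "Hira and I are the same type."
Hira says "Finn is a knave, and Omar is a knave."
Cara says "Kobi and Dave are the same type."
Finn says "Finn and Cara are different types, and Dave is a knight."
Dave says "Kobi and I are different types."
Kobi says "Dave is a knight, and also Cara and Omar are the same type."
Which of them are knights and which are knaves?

Omar is a knave, Hira is a knight, Cara is a knight, Finn is a knave, Dave is a knave, and Kobi is a knave.

Since Omar is a knave, "Hira and I are the same type" needs to be false, which holds.
As a knight, Hira's statement "Finn is a knave, and Omar is a knave" should be True; it is.
Cara (knight): "Kobi and Dave are the same type" — True. ✓
Finn is a knave, and the claim "Finn and Cara are different types, and Dave is a knight" is indeed false.
As a knave, Dave's statement "Kobi and I are different types" should be false; it is.
Since Kobi is a knave, "Dave is a knight, and also Cara and Omar are the same type" needs to be false, which holds.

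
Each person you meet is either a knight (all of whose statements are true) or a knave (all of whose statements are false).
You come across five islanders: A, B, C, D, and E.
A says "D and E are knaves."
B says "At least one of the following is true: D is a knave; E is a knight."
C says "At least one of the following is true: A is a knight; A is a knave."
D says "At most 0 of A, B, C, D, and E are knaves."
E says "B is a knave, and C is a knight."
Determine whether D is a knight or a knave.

Consistent assignments: {A=knight, B=knight, C=knight, D=knave, E=knave}
In every consistent assignment, D is a knave.

D is a knave.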